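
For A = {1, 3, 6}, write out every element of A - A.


A - A = {a - a' : a, a' ∈ A}.
Compute a - a' for each ordered pair (a, a'):
a = 1: 1-1=0, 1-3=-2, 1-6=-5
a = 3: 3-1=2, 3-3=0, 3-6=-3
a = 6: 6-1=5, 6-3=3, 6-6=0
Collecting distinct values (and noting 0 appears from a-a):
A - A = {-5, -3, -2, 0, 2, 3, 5}
|A - A| = 7

A - A = {-5, -3, -2, 0, 2, 3, 5}


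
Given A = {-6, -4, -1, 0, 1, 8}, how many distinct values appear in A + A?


A + A = {a + a' : a, a' ∈ A}; |A| = 6.
General bounds: 2|A| - 1 ≤ |A + A| ≤ |A|(|A|+1)/2, i.e. 11 ≤ |A + A| ≤ 21.
Lower bound 2|A|-1 is attained iff A is an arithmetic progression.
Enumerate sums a + a' for a ≤ a' (symmetric, so this suffices):
a = -6: -6+-6=-12, -6+-4=-10, -6+-1=-7, -6+0=-6, -6+1=-5, -6+8=2
a = -4: -4+-4=-8, -4+-1=-5, -4+0=-4, -4+1=-3, -4+8=4
a = -1: -1+-1=-2, -1+0=-1, -1+1=0, -1+8=7
a = 0: 0+0=0, 0+1=1, 0+8=8
a = 1: 1+1=2, 1+8=9
a = 8: 8+8=16
Distinct sums: {-12, -10, -8, -7, -6, -5, -4, -3, -2, -1, 0, 1, 2, 4, 7, 8, 9, 16}
|A + A| = 18

|A + A| = 18


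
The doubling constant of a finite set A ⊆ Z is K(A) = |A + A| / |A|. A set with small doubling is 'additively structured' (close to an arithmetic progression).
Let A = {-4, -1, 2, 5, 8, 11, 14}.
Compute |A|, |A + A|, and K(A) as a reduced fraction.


|A| = 7.
Compute A + A by enumerating all 49 pairs.
A + A = {-8, -5, -2, 1, 4, 7, 10, 13, 16, 19, 22, 25, 28}, so |A + A| = 13.
K = |A + A| / |A| = 13/7 (already in lowest terms) ≈ 1.8571.
Reference: AP of size 7 gives K = 13/7 ≈ 1.8571; a fully generic set of size 7 gives K ≈ 4.0000.

|A| = 7, |A + A| = 13, K = 13/7.


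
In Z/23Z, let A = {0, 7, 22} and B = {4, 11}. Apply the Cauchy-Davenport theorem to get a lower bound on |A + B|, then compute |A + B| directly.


Cauchy-Davenport: |A + B| ≥ min(p, |A| + |B| - 1) for A, B nonempty in Z/pZ.
|A| = 3, |B| = 2, p = 23.
CD lower bound = min(23, 3 + 2 - 1) = min(23, 4) = 4.
Compute A + B mod 23 directly:
a = 0: 0+4=4, 0+11=11
a = 7: 7+4=11, 7+11=18
a = 22: 22+4=3, 22+11=10
A + B = {3, 4, 10, 11, 18}, so |A + B| = 5.
Verify: 5 ≥ 4? Yes ✓.

CD lower bound = 4, actual |A + B| = 5.


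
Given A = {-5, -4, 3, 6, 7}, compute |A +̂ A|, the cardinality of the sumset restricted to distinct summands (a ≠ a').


Restricted sumset: A +̂ A = {a + a' : a ∈ A, a' ∈ A, a ≠ a'}.
Equivalently, take A + A and drop any sum 2a that is achievable ONLY as a + a for a ∈ A (i.e. sums representable only with equal summands).
Enumerate pairs (a, a') with a < a' (symmetric, so each unordered pair gives one sum; this covers all a ≠ a'):
  -5 + -4 = -9
  -5 + 3 = -2
  -5 + 6 = 1
  -5 + 7 = 2
  -4 + 3 = -1
  -4 + 6 = 2
  -4 + 7 = 3
  3 + 6 = 9
  3 + 7 = 10
  6 + 7 = 13
Collected distinct sums: {-9, -2, -1, 1, 2, 3, 9, 10, 13}
|A +̂ A| = 9
(Reference bound: |A +̂ A| ≥ 2|A| - 3 for |A| ≥ 2, with |A| = 5 giving ≥ 7.)

|A +̂ A| = 9


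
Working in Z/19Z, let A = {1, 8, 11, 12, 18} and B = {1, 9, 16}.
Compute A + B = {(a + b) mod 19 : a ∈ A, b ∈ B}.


Work in Z/19Z: reduce every sum a + b modulo 19.
Enumerate all 15 pairs:
a = 1: 1+1=2, 1+9=10, 1+16=17
a = 8: 8+1=9, 8+9=17, 8+16=5
a = 11: 11+1=12, 11+9=1, 11+16=8
a = 12: 12+1=13, 12+9=2, 12+16=9
a = 18: 18+1=0, 18+9=8, 18+16=15
Distinct residues collected: {0, 1, 2, 5, 8, 9, 10, 12, 13, 15, 17}
|A + B| = 11 (out of 19 total residues).

A + B = {0, 1, 2, 5, 8, 9, 10, 12, 13, 15, 17}


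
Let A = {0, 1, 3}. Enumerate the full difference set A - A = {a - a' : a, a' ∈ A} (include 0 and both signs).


A - A = {a - a' : a, a' ∈ A}.
Compute a - a' for each ordered pair (a, a'):
a = 0: 0-0=0, 0-1=-1, 0-3=-3
a = 1: 1-0=1, 1-1=0, 1-3=-2
a = 3: 3-0=3, 3-1=2, 3-3=0
Collecting distinct values (and noting 0 appears from a-a):
A - A = {-3, -2, -1, 0, 1, 2, 3}
|A - A| = 7

A - A = {-3, -2, -1, 0, 1, 2, 3}


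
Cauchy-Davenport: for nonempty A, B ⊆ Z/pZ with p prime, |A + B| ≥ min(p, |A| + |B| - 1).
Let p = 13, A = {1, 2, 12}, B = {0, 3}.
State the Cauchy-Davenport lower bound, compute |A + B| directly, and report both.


Cauchy-Davenport: |A + B| ≥ min(p, |A| + |B| - 1) for A, B nonempty in Z/pZ.
|A| = 3, |B| = 2, p = 13.
CD lower bound = min(13, 3 + 2 - 1) = min(13, 4) = 4.
Compute A + B mod 13 directly:
a = 1: 1+0=1, 1+3=4
a = 2: 2+0=2, 2+3=5
a = 12: 12+0=12, 12+3=2
A + B = {1, 2, 4, 5, 12}, so |A + B| = 5.
Verify: 5 ≥ 4? Yes ✓.

CD lower bound = 4, actual |A + B| = 5.


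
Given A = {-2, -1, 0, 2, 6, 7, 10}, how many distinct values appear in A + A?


A + A = {a + a' : a, a' ∈ A}; |A| = 7.
General bounds: 2|A| - 1 ≤ |A + A| ≤ |A|(|A|+1)/2, i.e. 13 ≤ |A + A| ≤ 28.
Lower bound 2|A|-1 is attained iff A is an arithmetic progression.
Enumerate sums a + a' for a ≤ a' (symmetric, so this suffices):
a = -2: -2+-2=-4, -2+-1=-3, -2+0=-2, -2+2=0, -2+6=4, -2+7=5, -2+10=8
a = -1: -1+-1=-2, -1+0=-1, -1+2=1, -1+6=5, -1+7=6, -1+10=9
a = 0: 0+0=0, 0+2=2, 0+6=6, 0+7=7, 0+10=10
a = 2: 2+2=4, 2+6=8, 2+7=9, 2+10=12
a = 6: 6+6=12, 6+7=13, 6+10=16
a = 7: 7+7=14, 7+10=17
a = 10: 10+10=20
Distinct sums: {-4, -3, -2, -1, 0, 1, 2, 4, 5, 6, 7, 8, 9, 10, 12, 13, 14, 16, 17, 20}
|A + A| = 20

|A + A| = 20


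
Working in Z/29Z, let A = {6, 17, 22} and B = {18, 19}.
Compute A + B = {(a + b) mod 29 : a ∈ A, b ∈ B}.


Work in Z/29Z: reduce every sum a + b modulo 29.
Enumerate all 6 pairs:
a = 6: 6+18=24, 6+19=25
a = 17: 17+18=6, 17+19=7
a = 22: 22+18=11, 22+19=12
Distinct residues collected: {6, 7, 11, 12, 24, 25}
|A + B| = 6 (out of 29 total residues).

A + B = {6, 7, 11, 12, 24, 25}


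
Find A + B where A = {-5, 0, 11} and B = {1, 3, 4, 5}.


A + B = {a + b : a ∈ A, b ∈ B}.
Enumerate all |A|·|B| = 3·4 = 12 pairs (a, b) and collect distinct sums.
a = -5: -5+1=-4, -5+3=-2, -5+4=-1, -5+5=0
a = 0: 0+1=1, 0+3=3, 0+4=4, 0+5=5
a = 11: 11+1=12, 11+3=14, 11+4=15, 11+5=16
Collecting distinct sums: A + B = {-4, -2, -1, 0, 1, 3, 4, 5, 12, 14, 15, 16}
|A + B| = 12

A + B = {-4, -2, -1, 0, 1, 3, 4, 5, 12, 14, 15, 16}


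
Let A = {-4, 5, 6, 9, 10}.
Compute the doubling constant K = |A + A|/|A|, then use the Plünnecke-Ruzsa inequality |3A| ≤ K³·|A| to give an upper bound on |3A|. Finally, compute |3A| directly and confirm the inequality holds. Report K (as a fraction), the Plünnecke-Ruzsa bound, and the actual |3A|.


|A| = 5.
Step 1: Compute A + A by enumerating all 25 pairs.
A + A = {-8, 1, 2, 5, 6, 10, 11, 12, 14, 15, 16, 18, 19, 20}, so |A + A| = 14.
Step 2: Doubling constant K = |A + A|/|A| = 14/5 = 14/5 ≈ 2.8000.
Step 3: Plünnecke-Ruzsa gives |3A| ≤ K³·|A| = (2.8000)³ · 5 ≈ 109.7600.
Step 4: Compute 3A = A + A + A directly by enumerating all triples (a,b,c) ∈ A³; |3A| = 28.
Step 5: Check 28 ≤ 109.7600? Yes ✓.

K = 14/5, Plünnecke-Ruzsa bound K³|A| ≈ 109.7600, |3A| = 28, inequality holds.


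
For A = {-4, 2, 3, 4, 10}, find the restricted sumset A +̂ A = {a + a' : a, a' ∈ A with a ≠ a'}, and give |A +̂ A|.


Restricted sumset: A +̂ A = {a + a' : a ∈ A, a' ∈ A, a ≠ a'}.
Equivalently, take A + A and drop any sum 2a that is achievable ONLY as a + a for a ∈ A (i.e. sums representable only with equal summands).
Enumerate pairs (a, a') with a < a' (symmetric, so each unordered pair gives one sum; this covers all a ≠ a'):
  -4 + 2 = -2
  -4 + 3 = -1
  -4 + 4 = 0
  -4 + 10 = 6
  2 + 3 = 5
  2 + 4 = 6
  2 + 10 = 12
  3 + 4 = 7
  3 + 10 = 13
  4 + 10 = 14
Collected distinct sums: {-2, -1, 0, 5, 6, 7, 12, 13, 14}
|A +̂ A| = 9
(Reference bound: |A +̂ A| ≥ 2|A| - 3 for |A| ≥ 2, with |A| = 5 giving ≥ 7.)

|A +̂ A| = 9


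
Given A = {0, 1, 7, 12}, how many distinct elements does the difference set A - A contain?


A - A = {a - a' : a, a' ∈ A}; |A| = 4.
Bounds: 2|A|-1 ≤ |A - A| ≤ |A|² - |A| + 1, i.e. 7 ≤ |A - A| ≤ 13.
Note: 0 ∈ A - A always (from a - a). The set is symmetric: if d ∈ A - A then -d ∈ A - A.
Enumerate nonzero differences d = a - a' with a > a' (then include -d):
Positive differences: {1, 5, 6, 7, 11, 12}
Full difference set: {0} ∪ (positive diffs) ∪ (negative diffs).
|A - A| = 1 + 2·6 = 13 (matches direct enumeration: 13).

|A - A| = 13


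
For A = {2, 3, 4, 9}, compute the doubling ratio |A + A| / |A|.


|A| = 4.
Compute A + A by enumerating all 16 pairs.
A + A = {4, 5, 6, 7, 8, 11, 12, 13, 18}, so |A + A| = 9.
K = |A + A| / |A| = 9/4 (already in lowest terms) ≈ 2.2500.
Reference: AP of size 4 gives K = 7/4 ≈ 1.7500; a fully generic set of size 4 gives K ≈ 2.5000.

|A| = 4, |A + A| = 9, K = 9/4.


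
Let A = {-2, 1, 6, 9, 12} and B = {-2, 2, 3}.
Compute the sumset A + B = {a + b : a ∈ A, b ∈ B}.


A + B = {a + b : a ∈ A, b ∈ B}.
Enumerate all |A|·|B| = 5·3 = 15 pairs (a, b) and collect distinct sums.
a = -2: -2+-2=-4, -2+2=0, -2+3=1
a = 1: 1+-2=-1, 1+2=3, 1+3=4
a = 6: 6+-2=4, 6+2=8, 6+3=9
a = 9: 9+-2=7, 9+2=11, 9+3=12
a = 12: 12+-2=10, 12+2=14, 12+3=15
Collecting distinct sums: A + B = {-4, -1, 0, 1, 3, 4, 7, 8, 9, 10, 11, 12, 14, 15}
|A + B| = 14

A + B = {-4, -1, 0, 1, 3, 4, 7, 8, 9, 10, 11, 12, 14, 15}


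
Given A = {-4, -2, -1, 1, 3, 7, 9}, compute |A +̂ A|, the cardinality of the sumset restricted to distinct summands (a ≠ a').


Restricted sumset: A +̂ A = {a + a' : a ∈ A, a' ∈ A, a ≠ a'}.
Equivalently, take A + A and drop any sum 2a that is achievable ONLY as a + a for a ∈ A (i.e. sums representable only with equal summands).
Enumerate pairs (a, a') with a < a' (symmetric, so each unordered pair gives one sum; this covers all a ≠ a'):
  -4 + -2 = -6
  -4 + -1 = -5
  -4 + 1 = -3
  -4 + 3 = -1
  -4 + 7 = 3
  -4 + 9 = 5
  -2 + -1 = -3
  -2 + 1 = -1
  -2 + 3 = 1
  -2 + 7 = 5
  -2 + 9 = 7
  -1 + 1 = 0
  -1 + 3 = 2
  -1 + 7 = 6
  -1 + 9 = 8
  1 + 3 = 4
  1 + 7 = 8
  1 + 9 = 10
  3 + 7 = 10
  3 + 9 = 12
  7 + 9 = 16
Collected distinct sums: {-6, -5, -3, -1, 0, 1, 2, 3, 4, 5, 6, 7, 8, 10, 12, 16}
|A +̂ A| = 16
(Reference bound: |A +̂ A| ≥ 2|A| - 3 for |A| ≥ 2, with |A| = 7 giving ≥ 11.)

|A +̂ A| = 16


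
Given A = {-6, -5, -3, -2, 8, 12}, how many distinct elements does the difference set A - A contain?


A - A = {a - a' : a, a' ∈ A}; |A| = 6.
Bounds: 2|A|-1 ≤ |A - A| ≤ |A|² - |A| + 1, i.e. 11 ≤ |A - A| ≤ 31.
Note: 0 ∈ A - A always (from a - a). The set is symmetric: if d ∈ A - A then -d ∈ A - A.
Enumerate nonzero differences d = a - a' with a > a' (then include -d):
Positive differences: {1, 2, 3, 4, 10, 11, 13, 14, 15, 17, 18}
Full difference set: {0} ∪ (positive diffs) ∪ (negative diffs).
|A - A| = 1 + 2·11 = 23 (matches direct enumeration: 23).

|A - A| = 23


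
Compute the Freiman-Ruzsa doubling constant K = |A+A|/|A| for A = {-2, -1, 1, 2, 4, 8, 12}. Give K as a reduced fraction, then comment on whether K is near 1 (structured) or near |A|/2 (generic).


|A| = 7.
Compute A + A by enumerating all 49 pairs.
A + A = {-4, -3, -2, -1, 0, 1, 2, 3, 4, 5, 6, 7, 8, 9, 10, 11, 12, 13, 14, 16, 20, 24}, so |A + A| = 22.
K = |A + A| / |A| = 22/7 (already in lowest terms) ≈ 3.1429.
Reference: AP of size 7 gives K = 13/7 ≈ 1.8571; a fully generic set of size 7 gives K ≈ 4.0000.

|A| = 7, |A + A| = 22, K = 22/7.


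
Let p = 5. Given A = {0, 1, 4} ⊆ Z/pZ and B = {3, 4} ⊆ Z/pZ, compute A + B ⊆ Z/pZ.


Work in Z/5Z: reduce every sum a + b modulo 5.
Enumerate all 6 pairs:
a = 0: 0+3=3, 0+4=4
a = 1: 1+3=4, 1+4=0
a = 4: 4+3=2, 4+4=3
Distinct residues collected: {0, 2, 3, 4}
|A + B| = 4 (out of 5 total residues).

A + B = {0, 2, 3, 4}


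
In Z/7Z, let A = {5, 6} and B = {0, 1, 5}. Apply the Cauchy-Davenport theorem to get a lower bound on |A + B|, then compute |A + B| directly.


Cauchy-Davenport: |A + B| ≥ min(p, |A| + |B| - 1) for A, B nonempty in Z/pZ.
|A| = 2, |B| = 3, p = 7.
CD lower bound = min(7, 2 + 3 - 1) = min(7, 4) = 4.
Compute A + B mod 7 directly:
a = 5: 5+0=5, 5+1=6, 5+5=3
a = 6: 6+0=6, 6+1=0, 6+5=4
A + B = {0, 3, 4, 5, 6}, so |A + B| = 5.
Verify: 5 ≥ 4? Yes ✓.

CD lower bound = 4, actual |A + B| = 5.


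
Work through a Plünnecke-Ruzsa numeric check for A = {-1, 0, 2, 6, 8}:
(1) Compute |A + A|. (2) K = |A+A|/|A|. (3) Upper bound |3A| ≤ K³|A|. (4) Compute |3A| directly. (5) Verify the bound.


|A| = 5.
Step 1: Compute A + A by enumerating all 25 pairs.
A + A = {-2, -1, 0, 1, 2, 4, 5, 6, 7, 8, 10, 12, 14, 16}, so |A + A| = 14.
Step 2: Doubling constant K = |A + A|/|A| = 14/5 = 14/5 ≈ 2.8000.
Step 3: Plünnecke-Ruzsa gives |3A| ≤ K³·|A| = (2.8000)³ · 5 ≈ 109.7600.
Step 4: Compute 3A = A + A + A directly by enumerating all triples (a,b,c) ∈ A³; |3A| = 24.
Step 5: Check 24 ≤ 109.7600? Yes ✓.

K = 14/5, Plünnecke-Ruzsa bound K³|A| ≈ 109.7600, |3A| = 24, inequality holds.


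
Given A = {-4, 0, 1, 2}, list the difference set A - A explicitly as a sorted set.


A - A = {a - a' : a, a' ∈ A}.
Compute a - a' for each ordered pair (a, a'):
a = -4: -4--4=0, -4-0=-4, -4-1=-5, -4-2=-6
a = 0: 0--4=4, 0-0=0, 0-1=-1, 0-2=-2
a = 1: 1--4=5, 1-0=1, 1-1=0, 1-2=-1
a = 2: 2--4=6, 2-0=2, 2-1=1, 2-2=0
Collecting distinct values (and noting 0 appears from a-a):
A - A = {-6, -5, -4, -2, -1, 0, 1, 2, 4, 5, 6}
|A - A| = 11

A - A = {-6, -5, -4, -2, -1, 0, 1, 2, 4, 5, 6}


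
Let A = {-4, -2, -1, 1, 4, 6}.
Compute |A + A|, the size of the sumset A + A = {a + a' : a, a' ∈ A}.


A + A = {a + a' : a, a' ∈ A}; |A| = 6.
General bounds: 2|A| - 1 ≤ |A + A| ≤ |A|(|A|+1)/2, i.e. 11 ≤ |A + A| ≤ 21.
Lower bound 2|A|-1 is attained iff A is an arithmetic progression.
Enumerate sums a + a' for a ≤ a' (symmetric, so this suffices):
a = -4: -4+-4=-8, -4+-2=-6, -4+-1=-5, -4+1=-3, -4+4=0, -4+6=2
a = -2: -2+-2=-4, -2+-1=-3, -2+1=-1, -2+4=2, -2+6=4
a = -1: -1+-1=-2, -1+1=0, -1+4=3, -1+6=5
a = 1: 1+1=2, 1+4=5, 1+6=7
a = 4: 4+4=8, 4+6=10
a = 6: 6+6=12
Distinct sums: {-8, -6, -5, -4, -3, -2, -1, 0, 2, 3, 4, 5, 7, 8, 10, 12}
|A + A| = 16

|A + A| = 16


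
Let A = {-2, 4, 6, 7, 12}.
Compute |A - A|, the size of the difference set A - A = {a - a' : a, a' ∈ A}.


A - A = {a - a' : a, a' ∈ A}; |A| = 5.
Bounds: 2|A|-1 ≤ |A - A| ≤ |A|² - |A| + 1, i.e. 9 ≤ |A - A| ≤ 21.
Note: 0 ∈ A - A always (from a - a). The set is symmetric: if d ∈ A - A then -d ∈ A - A.
Enumerate nonzero differences d = a - a' with a > a' (then include -d):
Positive differences: {1, 2, 3, 5, 6, 8, 9, 14}
Full difference set: {0} ∪ (positive diffs) ∪ (negative diffs).
|A - A| = 1 + 2·8 = 17 (matches direct enumeration: 17).

|A - A| = 17


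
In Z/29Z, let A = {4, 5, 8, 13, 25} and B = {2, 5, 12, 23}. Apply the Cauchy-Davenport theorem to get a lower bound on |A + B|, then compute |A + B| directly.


Cauchy-Davenport: |A + B| ≥ min(p, |A| + |B| - 1) for A, B nonempty in Z/pZ.
|A| = 5, |B| = 4, p = 29.
CD lower bound = min(29, 5 + 4 - 1) = min(29, 8) = 8.
Compute A + B mod 29 directly:
a = 4: 4+2=6, 4+5=9, 4+12=16, 4+23=27
a = 5: 5+2=7, 5+5=10, 5+12=17, 5+23=28
a = 8: 8+2=10, 8+5=13, 8+12=20, 8+23=2
a = 13: 13+2=15, 13+5=18, 13+12=25, 13+23=7
a = 25: 25+2=27, 25+5=1, 25+12=8, 25+23=19
A + B = {1, 2, 6, 7, 8, 9, 10, 13, 15, 16, 17, 18, 19, 20, 25, 27, 28}, so |A + B| = 17.
Verify: 17 ≥ 8? Yes ✓.

CD lower bound = 8, actual |A + B| = 17.


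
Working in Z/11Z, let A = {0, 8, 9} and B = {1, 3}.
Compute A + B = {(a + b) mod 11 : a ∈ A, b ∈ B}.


Work in Z/11Z: reduce every sum a + b modulo 11.
Enumerate all 6 pairs:
a = 0: 0+1=1, 0+3=3
a = 8: 8+1=9, 8+3=0
a = 9: 9+1=10, 9+3=1
Distinct residues collected: {0, 1, 3, 9, 10}
|A + B| = 5 (out of 11 total residues).

A + B = {0, 1, 3, 9, 10}


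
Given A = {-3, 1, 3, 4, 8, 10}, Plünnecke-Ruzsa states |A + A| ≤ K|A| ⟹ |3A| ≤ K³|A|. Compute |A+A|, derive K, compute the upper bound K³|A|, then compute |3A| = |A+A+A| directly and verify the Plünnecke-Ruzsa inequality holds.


|A| = 6.
Step 1: Compute A + A by enumerating all 36 pairs.
A + A = {-6, -2, 0, 1, 2, 4, 5, 6, 7, 8, 9, 11, 12, 13, 14, 16, 18, 20}, so |A + A| = 18.
Step 2: Doubling constant K = |A + A|/|A| = 18/6 = 18/6 ≈ 3.0000.
Step 3: Plünnecke-Ruzsa gives |3A| ≤ K³·|A| = (3.0000)³ · 6 ≈ 162.0000.
Step 4: Compute 3A = A + A + A directly by enumerating all triples (a,b,c) ∈ A³; |3A| = 32.
Step 5: Check 32 ≤ 162.0000? Yes ✓.

K = 18/6, Plünnecke-Ruzsa bound K³|A| ≈ 162.0000, |3A| = 32, inequality holds.


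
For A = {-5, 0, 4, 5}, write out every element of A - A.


A - A = {a - a' : a, a' ∈ A}.
Compute a - a' for each ordered pair (a, a'):
a = -5: -5--5=0, -5-0=-5, -5-4=-9, -5-5=-10
a = 0: 0--5=5, 0-0=0, 0-4=-4, 0-5=-5
a = 4: 4--5=9, 4-0=4, 4-4=0, 4-5=-1
a = 5: 5--5=10, 5-0=5, 5-4=1, 5-5=0
Collecting distinct values (and noting 0 appears from a-a):
A - A = {-10, -9, -5, -4, -1, 0, 1, 4, 5, 9, 10}
|A - A| = 11

A - A = {-10, -9, -5, -4, -1, 0, 1, 4, 5, 9, 10}


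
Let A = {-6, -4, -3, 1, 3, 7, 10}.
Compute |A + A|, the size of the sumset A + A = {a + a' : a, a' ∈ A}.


A + A = {a + a' : a, a' ∈ A}; |A| = 7.
General bounds: 2|A| - 1 ≤ |A + A| ≤ |A|(|A|+1)/2, i.e. 13 ≤ |A + A| ≤ 28.
Lower bound 2|A|-1 is attained iff A is an arithmetic progression.
Enumerate sums a + a' for a ≤ a' (symmetric, so this suffices):
a = -6: -6+-6=-12, -6+-4=-10, -6+-3=-9, -6+1=-5, -6+3=-3, -6+7=1, -6+10=4
a = -4: -4+-4=-8, -4+-3=-7, -4+1=-3, -4+3=-1, -4+7=3, -4+10=6
a = -3: -3+-3=-6, -3+1=-2, -3+3=0, -3+7=4, -3+10=7
a = 1: 1+1=2, 1+3=4, 1+7=8, 1+10=11
a = 3: 3+3=6, 3+7=10, 3+10=13
a = 7: 7+7=14, 7+10=17
a = 10: 10+10=20
Distinct sums: {-12, -10, -9, -8, -7, -6, -5, -3, -2, -1, 0, 1, 2, 3, 4, 6, 7, 8, 10, 11, 13, 14, 17, 20}
|A + A| = 24

|A + A| = 24


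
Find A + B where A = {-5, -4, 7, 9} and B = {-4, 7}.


A + B = {a + b : a ∈ A, b ∈ B}.
Enumerate all |A|·|B| = 4·2 = 8 pairs (a, b) and collect distinct sums.
a = -5: -5+-4=-9, -5+7=2
a = -4: -4+-4=-8, -4+7=3
a = 7: 7+-4=3, 7+7=14
a = 9: 9+-4=5, 9+7=16
Collecting distinct sums: A + B = {-9, -8, 2, 3, 5, 14, 16}
|A + B| = 7

A + B = {-9, -8, 2, 3, 5, 14, 16}


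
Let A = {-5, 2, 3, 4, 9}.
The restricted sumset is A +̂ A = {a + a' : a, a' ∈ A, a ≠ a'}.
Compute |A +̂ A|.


Restricted sumset: A +̂ A = {a + a' : a ∈ A, a' ∈ A, a ≠ a'}.
Equivalently, take A + A and drop any sum 2a that is achievable ONLY as a + a for a ∈ A (i.e. sums representable only with equal summands).
Enumerate pairs (a, a') with a < a' (symmetric, so each unordered pair gives one sum; this covers all a ≠ a'):
  -5 + 2 = -3
  -5 + 3 = -2
  -5 + 4 = -1
  -5 + 9 = 4
  2 + 3 = 5
  2 + 4 = 6
  2 + 9 = 11
  3 + 4 = 7
  3 + 9 = 12
  4 + 9 = 13
Collected distinct sums: {-3, -2, -1, 4, 5, 6, 7, 11, 12, 13}
|A +̂ A| = 10
(Reference bound: |A +̂ A| ≥ 2|A| - 3 for |A| ≥ 2, with |A| = 5 giving ≥ 7.)

|A +̂ A| = 10


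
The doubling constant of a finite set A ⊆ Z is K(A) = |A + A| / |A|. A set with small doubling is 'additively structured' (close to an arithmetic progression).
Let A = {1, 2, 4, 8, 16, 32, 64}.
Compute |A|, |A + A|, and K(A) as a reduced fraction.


|A| = 7.
Compute A + A by enumerating all 49 pairs.
A + A = {2, 3, 4, 5, 6, 8, 9, 10, 12, 16, 17, 18, 20, 24, 32, 33, 34, 36, 40, 48, 64, 65, 66, 68, 72, 80, 96, 128}, so |A + A| = 28.
K = |A + A| / |A| = 28/7 = 4/1 ≈ 4.0000.
Reference: AP of size 7 gives K = 13/7 ≈ 1.8571; a fully generic set of size 7 gives K ≈ 4.0000.

|A| = 7, |A + A| = 28, K = 28/7 = 4/1.


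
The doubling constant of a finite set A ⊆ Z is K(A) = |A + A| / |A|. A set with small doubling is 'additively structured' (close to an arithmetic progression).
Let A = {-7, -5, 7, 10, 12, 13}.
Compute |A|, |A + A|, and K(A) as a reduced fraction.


|A| = 6.
Compute A + A by enumerating all 36 pairs.
A + A = {-14, -12, -10, 0, 2, 3, 5, 6, 7, 8, 14, 17, 19, 20, 22, 23, 24, 25, 26}, so |A + A| = 19.
K = |A + A| / |A| = 19/6 (already in lowest terms) ≈ 3.1667.
Reference: AP of size 6 gives K = 11/6 ≈ 1.8333; a fully generic set of size 6 gives K ≈ 3.5000.

|A| = 6, |A + A| = 19, K = 19/6.


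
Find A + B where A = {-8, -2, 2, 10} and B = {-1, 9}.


A + B = {a + b : a ∈ A, b ∈ B}.
Enumerate all |A|·|B| = 4·2 = 8 pairs (a, b) and collect distinct sums.
a = -8: -8+-1=-9, -8+9=1
a = -2: -2+-1=-3, -2+9=7
a = 2: 2+-1=1, 2+9=11
a = 10: 10+-1=9, 10+9=19
Collecting distinct sums: A + B = {-9, -3, 1, 7, 9, 11, 19}
|A + B| = 7

A + B = {-9, -3, 1, 7, 9, 11, 19}


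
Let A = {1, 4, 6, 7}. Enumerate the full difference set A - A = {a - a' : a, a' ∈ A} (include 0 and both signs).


A - A = {a - a' : a, a' ∈ A}.
Compute a - a' for each ordered pair (a, a'):
a = 1: 1-1=0, 1-4=-3, 1-6=-5, 1-7=-6
a = 4: 4-1=3, 4-4=0, 4-6=-2, 4-7=-3
a = 6: 6-1=5, 6-4=2, 6-6=0, 6-7=-1
a = 7: 7-1=6, 7-4=3, 7-6=1, 7-7=0
Collecting distinct values (and noting 0 appears from a-a):
A - A = {-6, -5, -3, -2, -1, 0, 1, 2, 3, 5, 6}
|A - A| = 11

A - A = {-6, -5, -3, -2, -1, 0, 1, 2, 3, 5, 6}


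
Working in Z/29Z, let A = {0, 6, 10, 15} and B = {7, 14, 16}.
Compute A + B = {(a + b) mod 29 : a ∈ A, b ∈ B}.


Work in Z/29Z: reduce every sum a + b modulo 29.
Enumerate all 12 pairs:
a = 0: 0+7=7, 0+14=14, 0+16=16
a = 6: 6+7=13, 6+14=20, 6+16=22
a = 10: 10+7=17, 10+14=24, 10+16=26
a = 15: 15+7=22, 15+14=0, 15+16=2
Distinct residues collected: {0, 2, 7, 13, 14, 16, 17, 20, 22, 24, 26}
|A + B| = 11 (out of 29 total residues).

A + B = {0, 2, 7, 13, 14, 16, 17, 20, 22, 24, 26}


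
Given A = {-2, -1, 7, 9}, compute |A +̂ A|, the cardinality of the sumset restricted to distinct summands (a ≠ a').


Restricted sumset: A +̂ A = {a + a' : a ∈ A, a' ∈ A, a ≠ a'}.
Equivalently, take A + A and drop any sum 2a that is achievable ONLY as a + a for a ∈ A (i.e. sums representable only with equal summands).
Enumerate pairs (a, a') with a < a' (symmetric, so each unordered pair gives one sum; this covers all a ≠ a'):
  -2 + -1 = -3
  -2 + 7 = 5
  -2 + 9 = 7
  -1 + 7 = 6
  -1 + 9 = 8
  7 + 9 = 16
Collected distinct sums: {-3, 5, 6, 7, 8, 16}
|A +̂ A| = 6
(Reference bound: |A +̂ A| ≥ 2|A| - 3 for |A| ≥ 2, with |A| = 4 giving ≥ 5.)

|A +̂ A| = 6


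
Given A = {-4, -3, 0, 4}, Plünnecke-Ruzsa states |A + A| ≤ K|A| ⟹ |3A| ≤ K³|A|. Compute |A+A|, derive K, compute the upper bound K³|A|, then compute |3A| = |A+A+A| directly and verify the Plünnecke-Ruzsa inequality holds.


|A| = 4.
Step 1: Compute A + A by enumerating all 16 pairs.
A + A = {-8, -7, -6, -4, -3, 0, 1, 4, 8}, so |A + A| = 9.
Step 2: Doubling constant K = |A + A|/|A| = 9/4 = 9/4 ≈ 2.2500.
Step 3: Plünnecke-Ruzsa gives |3A| ≤ K³·|A| = (2.2500)³ · 4 ≈ 45.5625.
Step 4: Compute 3A = A + A + A directly by enumerating all triples (a,b,c) ∈ A³; |3A| = 16.
Step 5: Check 16 ≤ 45.5625? Yes ✓.

K = 9/4, Plünnecke-Ruzsa bound K³|A| ≈ 45.5625, |3A| = 16, inequality holds.


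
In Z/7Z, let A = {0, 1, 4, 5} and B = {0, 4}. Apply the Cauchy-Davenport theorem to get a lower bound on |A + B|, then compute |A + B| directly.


Cauchy-Davenport: |A + B| ≥ min(p, |A| + |B| - 1) for A, B nonempty in Z/pZ.
|A| = 4, |B| = 2, p = 7.
CD lower bound = min(7, 4 + 2 - 1) = min(7, 5) = 5.
Compute A + B mod 7 directly:
a = 0: 0+0=0, 0+4=4
a = 1: 1+0=1, 1+4=5
a = 4: 4+0=4, 4+4=1
a = 5: 5+0=5, 5+4=2
A + B = {0, 1, 2, 4, 5}, so |A + B| = 5.
Verify: 5 ≥ 5? Yes ✓.

CD lower bound = 5, actual |A + B| = 5.


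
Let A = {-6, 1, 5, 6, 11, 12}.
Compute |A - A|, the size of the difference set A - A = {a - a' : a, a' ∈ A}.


A - A = {a - a' : a, a' ∈ A}; |A| = 6.
Bounds: 2|A|-1 ≤ |A - A| ≤ |A|² - |A| + 1, i.e. 11 ≤ |A - A| ≤ 31.
Note: 0 ∈ A - A always (from a - a). The set is symmetric: if d ∈ A - A then -d ∈ A - A.
Enumerate nonzero differences d = a - a' with a > a' (then include -d):
Positive differences: {1, 4, 5, 6, 7, 10, 11, 12, 17, 18}
Full difference set: {0} ∪ (positive diffs) ∪ (negative diffs).
|A - A| = 1 + 2·10 = 21 (matches direct enumeration: 21).

|A - A| = 21


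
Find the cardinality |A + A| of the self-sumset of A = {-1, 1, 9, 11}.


A + A = {a + a' : a, a' ∈ A}; |A| = 4.
General bounds: 2|A| - 1 ≤ |A + A| ≤ |A|(|A|+1)/2, i.e. 7 ≤ |A + A| ≤ 10.
Lower bound 2|A|-1 is attained iff A is an arithmetic progression.
Enumerate sums a + a' for a ≤ a' (symmetric, so this suffices):
a = -1: -1+-1=-2, -1+1=0, -1+9=8, -1+11=10
a = 1: 1+1=2, 1+9=10, 1+11=12
a = 9: 9+9=18, 9+11=20
a = 11: 11+11=22
Distinct sums: {-2, 0, 2, 8, 10, 12, 18, 20, 22}
|A + A| = 9

|A + A| = 9


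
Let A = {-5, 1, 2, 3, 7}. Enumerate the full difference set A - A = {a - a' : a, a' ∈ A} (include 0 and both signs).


A - A = {a - a' : a, a' ∈ A}.
Compute a - a' for each ordered pair (a, a'):
a = -5: -5--5=0, -5-1=-6, -5-2=-7, -5-3=-8, -5-7=-12
a = 1: 1--5=6, 1-1=0, 1-2=-1, 1-3=-2, 1-7=-6
a = 2: 2--5=7, 2-1=1, 2-2=0, 2-3=-1, 2-7=-5
a = 3: 3--5=8, 3-1=2, 3-2=1, 3-3=0, 3-7=-4
a = 7: 7--5=12, 7-1=6, 7-2=5, 7-3=4, 7-7=0
Collecting distinct values (and noting 0 appears from a-a):
A - A = {-12, -8, -7, -6, -5, -4, -2, -1, 0, 1, 2, 4, 5, 6, 7, 8, 12}
|A - A| = 17

A - A = {-12, -8, -7, -6, -5, -4, -2, -1, 0, 1, 2, 4, 5, 6, 7, 8, 12}


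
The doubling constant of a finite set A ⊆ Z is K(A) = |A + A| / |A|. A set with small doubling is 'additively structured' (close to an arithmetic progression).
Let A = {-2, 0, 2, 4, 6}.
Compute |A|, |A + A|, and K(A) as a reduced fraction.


|A| = 5.
Compute A + A by enumerating all 25 pairs.
A + A = {-4, -2, 0, 2, 4, 6, 8, 10, 12}, so |A + A| = 9.
K = |A + A| / |A| = 9/5 (already in lowest terms) ≈ 1.8000.
Reference: AP of size 5 gives K = 9/5 ≈ 1.8000; a fully generic set of size 5 gives K ≈ 3.0000.

|A| = 5, |A + A| = 9, K = 9/5.


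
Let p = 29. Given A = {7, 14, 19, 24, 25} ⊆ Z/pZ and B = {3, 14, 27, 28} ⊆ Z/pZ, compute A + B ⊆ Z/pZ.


Work in Z/29Z: reduce every sum a + b modulo 29.
Enumerate all 20 pairs:
a = 7: 7+3=10, 7+14=21, 7+27=5, 7+28=6
a = 14: 14+3=17, 14+14=28, 14+27=12, 14+28=13
a = 19: 19+3=22, 19+14=4, 19+27=17, 19+28=18
a = 24: 24+3=27, 24+14=9, 24+27=22, 24+28=23
a = 25: 25+3=28, 25+14=10, 25+27=23, 25+28=24
Distinct residues collected: {4, 5, 6, 9, 10, 12, 13, 17, 18, 21, 22, 23, 24, 27, 28}
|A + B| = 15 (out of 29 total residues).

A + B = {4, 5, 6, 9, 10, 12, 13, 17, 18, 21, 22, 23, 24, 27, 28}


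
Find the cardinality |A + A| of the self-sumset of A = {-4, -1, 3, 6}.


A + A = {a + a' : a, a' ∈ A}; |A| = 4.
General bounds: 2|A| - 1 ≤ |A + A| ≤ |A|(|A|+1)/2, i.e. 7 ≤ |A + A| ≤ 10.
Lower bound 2|A|-1 is attained iff A is an arithmetic progression.
Enumerate sums a + a' for a ≤ a' (symmetric, so this suffices):
a = -4: -4+-4=-8, -4+-1=-5, -4+3=-1, -4+6=2
a = -1: -1+-1=-2, -1+3=2, -1+6=5
a = 3: 3+3=6, 3+6=9
a = 6: 6+6=12
Distinct sums: {-8, -5, -2, -1, 2, 5, 6, 9, 12}
|A + A| = 9

|A + A| = 9


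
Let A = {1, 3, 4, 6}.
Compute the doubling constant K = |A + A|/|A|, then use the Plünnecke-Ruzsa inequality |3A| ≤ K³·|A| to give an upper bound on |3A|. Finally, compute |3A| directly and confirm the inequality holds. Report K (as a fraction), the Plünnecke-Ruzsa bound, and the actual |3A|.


|A| = 4.
Step 1: Compute A + A by enumerating all 16 pairs.
A + A = {2, 4, 5, 6, 7, 8, 9, 10, 12}, so |A + A| = 9.
Step 2: Doubling constant K = |A + A|/|A| = 9/4 = 9/4 ≈ 2.2500.
Step 3: Plünnecke-Ruzsa gives |3A| ≤ K³·|A| = (2.2500)³ · 4 ≈ 45.5625.
Step 4: Compute 3A = A + A + A directly by enumerating all triples (a,b,c) ∈ A³; |3A| = 14.
Step 5: Check 14 ≤ 45.5625? Yes ✓.

K = 9/4, Plünnecke-Ruzsa bound K³|A| ≈ 45.5625, |3A| = 14, inequality holds.


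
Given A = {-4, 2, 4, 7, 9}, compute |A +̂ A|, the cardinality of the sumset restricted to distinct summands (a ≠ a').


Restricted sumset: A +̂ A = {a + a' : a ∈ A, a' ∈ A, a ≠ a'}.
Equivalently, take A + A and drop any sum 2a that is achievable ONLY as a + a for a ∈ A (i.e. sums representable only with equal summands).
Enumerate pairs (a, a') with a < a' (symmetric, so each unordered pair gives one sum; this covers all a ≠ a'):
  -4 + 2 = -2
  -4 + 4 = 0
  -4 + 7 = 3
  -4 + 9 = 5
  2 + 4 = 6
  2 + 7 = 9
  2 + 9 = 11
  4 + 7 = 11
  4 + 9 = 13
  7 + 9 = 16
Collected distinct sums: {-2, 0, 3, 5, 6, 9, 11, 13, 16}
|A +̂ A| = 9
(Reference bound: |A +̂ A| ≥ 2|A| - 3 for |A| ≥ 2, with |A| = 5 giving ≥ 7.)

|A +̂ A| = 9


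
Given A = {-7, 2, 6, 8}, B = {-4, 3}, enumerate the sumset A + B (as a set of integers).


A + B = {a + b : a ∈ A, b ∈ B}.
Enumerate all |A|·|B| = 4·2 = 8 pairs (a, b) and collect distinct sums.
a = -7: -7+-4=-11, -7+3=-4
a = 2: 2+-4=-2, 2+3=5
a = 6: 6+-4=2, 6+3=9
a = 8: 8+-4=4, 8+3=11
Collecting distinct sums: A + B = {-11, -4, -2, 2, 4, 5, 9, 11}
|A + B| = 8

A + B = {-11, -4, -2, 2, 4, 5, 9, 11}


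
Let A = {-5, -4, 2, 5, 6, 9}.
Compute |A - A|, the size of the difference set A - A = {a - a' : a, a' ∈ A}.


A - A = {a - a' : a, a' ∈ A}; |A| = 6.
Bounds: 2|A|-1 ≤ |A - A| ≤ |A|² - |A| + 1, i.e. 11 ≤ |A - A| ≤ 31.
Note: 0 ∈ A - A always (from a - a). The set is symmetric: if d ∈ A - A then -d ∈ A - A.
Enumerate nonzero differences d = a - a' with a > a' (then include -d):
Positive differences: {1, 3, 4, 6, 7, 9, 10, 11, 13, 14}
Full difference set: {0} ∪ (positive diffs) ∪ (negative diffs).
|A - A| = 1 + 2·10 = 21 (matches direct enumeration: 21).

|A - A| = 21


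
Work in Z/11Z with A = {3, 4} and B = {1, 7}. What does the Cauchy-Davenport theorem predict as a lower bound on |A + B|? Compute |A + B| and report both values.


Cauchy-Davenport: |A + B| ≥ min(p, |A| + |B| - 1) for A, B nonempty in Z/pZ.
|A| = 2, |B| = 2, p = 11.
CD lower bound = min(11, 2 + 2 - 1) = min(11, 3) = 3.
Compute A + B mod 11 directly:
a = 3: 3+1=4, 3+7=10
a = 4: 4+1=5, 4+7=0
A + B = {0, 4, 5, 10}, so |A + B| = 4.
Verify: 4 ≥ 3? Yes ✓.

CD lower bound = 3, actual |A + B| = 4.


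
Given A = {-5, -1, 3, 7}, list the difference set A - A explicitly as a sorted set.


A - A = {a - a' : a, a' ∈ A}.
Compute a - a' for each ordered pair (a, a'):
a = -5: -5--5=0, -5--1=-4, -5-3=-8, -5-7=-12
a = -1: -1--5=4, -1--1=0, -1-3=-4, -1-7=-8
a = 3: 3--5=8, 3--1=4, 3-3=0, 3-7=-4
a = 7: 7--5=12, 7--1=8, 7-3=4, 7-7=0
Collecting distinct values (and noting 0 appears from a-a):
A - A = {-12, -8, -4, 0, 4, 8, 12}
|A - A| = 7

A - A = {-12, -8, -4, 0, 4, 8, 12}


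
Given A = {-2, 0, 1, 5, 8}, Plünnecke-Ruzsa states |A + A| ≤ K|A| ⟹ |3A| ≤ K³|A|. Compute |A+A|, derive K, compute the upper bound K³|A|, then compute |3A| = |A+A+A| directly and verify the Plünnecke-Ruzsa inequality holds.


|A| = 5.
Step 1: Compute A + A by enumerating all 25 pairs.
A + A = {-4, -2, -1, 0, 1, 2, 3, 5, 6, 8, 9, 10, 13, 16}, so |A + A| = 14.
Step 2: Doubling constant K = |A + A|/|A| = 14/5 = 14/5 ≈ 2.8000.
Step 3: Plünnecke-Ruzsa gives |3A| ≤ K³·|A| = (2.8000)³ · 5 ≈ 109.7600.
Step 4: Compute 3A = A + A + A directly by enumerating all triples (a,b,c) ∈ A³; |3A| = 25.
Step 5: Check 25 ≤ 109.7600? Yes ✓.

K = 14/5, Plünnecke-Ruzsa bound K³|A| ≈ 109.7600, |3A| = 25, inequality holds.


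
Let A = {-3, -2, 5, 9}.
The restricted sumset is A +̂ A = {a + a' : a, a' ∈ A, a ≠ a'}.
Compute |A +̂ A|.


Restricted sumset: A +̂ A = {a + a' : a ∈ A, a' ∈ A, a ≠ a'}.
Equivalently, take A + A and drop any sum 2a that is achievable ONLY as a + a for a ∈ A (i.e. sums representable only with equal summands).
Enumerate pairs (a, a') with a < a' (symmetric, so each unordered pair gives one sum; this covers all a ≠ a'):
  -3 + -2 = -5
  -3 + 5 = 2
  -3 + 9 = 6
  -2 + 5 = 3
  -2 + 9 = 7
  5 + 9 = 14
Collected distinct sums: {-5, 2, 3, 6, 7, 14}
|A +̂ A| = 6
(Reference bound: |A +̂ A| ≥ 2|A| - 3 for |A| ≥ 2, with |A| = 4 giving ≥ 5.)

|A +̂ A| = 6


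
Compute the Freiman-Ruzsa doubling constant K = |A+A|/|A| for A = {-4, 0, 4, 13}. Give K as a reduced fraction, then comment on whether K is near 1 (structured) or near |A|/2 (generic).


|A| = 4.
Compute A + A by enumerating all 16 pairs.
A + A = {-8, -4, 0, 4, 8, 9, 13, 17, 26}, so |A + A| = 9.
K = |A + A| / |A| = 9/4 (already in lowest terms) ≈ 2.2500.
Reference: AP of size 4 gives K = 7/4 ≈ 1.7500; a fully generic set of size 4 gives K ≈ 2.5000.

|A| = 4, |A + A| = 9, K = 9/4.


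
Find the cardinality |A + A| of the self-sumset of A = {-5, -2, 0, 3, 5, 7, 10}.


A + A = {a + a' : a, a' ∈ A}; |A| = 7.
General bounds: 2|A| - 1 ≤ |A + A| ≤ |A|(|A|+1)/2, i.e. 13 ≤ |A + A| ≤ 28.
Lower bound 2|A|-1 is attained iff A is an arithmetic progression.
Enumerate sums a + a' for a ≤ a' (symmetric, so this suffices):
a = -5: -5+-5=-10, -5+-2=-7, -5+0=-5, -5+3=-2, -5+5=0, -5+7=2, -5+10=5
a = -2: -2+-2=-4, -2+0=-2, -2+3=1, -2+5=3, -2+7=5, -2+10=8
a = 0: 0+0=0, 0+3=3, 0+5=5, 0+7=7, 0+10=10
a = 3: 3+3=6, 3+5=8, 3+7=10, 3+10=13
a = 5: 5+5=10, 5+7=12, 5+10=15
a = 7: 7+7=14, 7+10=17
a = 10: 10+10=20
Distinct sums: {-10, -7, -5, -4, -2, 0, 1, 2, 3, 5, 6, 7, 8, 10, 12, 13, 14, 15, 17, 20}
|A + A| = 20

|A + A| = 20


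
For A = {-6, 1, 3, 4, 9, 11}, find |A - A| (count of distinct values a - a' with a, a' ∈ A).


A - A = {a - a' : a, a' ∈ A}; |A| = 6.
Bounds: 2|A|-1 ≤ |A - A| ≤ |A|² - |A| + 1, i.e. 11 ≤ |A - A| ≤ 31.
Note: 0 ∈ A - A always (from a - a). The set is symmetric: if d ∈ A - A then -d ∈ A - A.
Enumerate nonzero differences d = a - a' with a > a' (then include -d):
Positive differences: {1, 2, 3, 5, 6, 7, 8, 9, 10, 15, 17}
Full difference set: {0} ∪ (positive diffs) ∪ (negative diffs).
|A - A| = 1 + 2·11 = 23 (matches direct enumeration: 23).

|A - A| = 23


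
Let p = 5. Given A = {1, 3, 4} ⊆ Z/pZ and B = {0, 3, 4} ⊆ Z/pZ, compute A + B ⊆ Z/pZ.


Work in Z/5Z: reduce every sum a + b modulo 5.
Enumerate all 9 pairs:
a = 1: 1+0=1, 1+3=4, 1+4=0
a = 3: 3+0=3, 3+3=1, 3+4=2
a = 4: 4+0=4, 4+3=2, 4+4=3
Distinct residues collected: {0, 1, 2, 3, 4}
|A + B| = 5 (out of 5 total residues).

A + B = {0, 1, 2, 3, 4}


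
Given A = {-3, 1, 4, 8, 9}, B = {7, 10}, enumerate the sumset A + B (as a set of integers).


A + B = {a + b : a ∈ A, b ∈ B}.
Enumerate all |A|·|B| = 5·2 = 10 pairs (a, b) and collect distinct sums.
a = -3: -3+7=4, -3+10=7
a = 1: 1+7=8, 1+10=11
a = 4: 4+7=11, 4+10=14
a = 8: 8+7=15, 8+10=18
a = 9: 9+7=16, 9+10=19
Collecting distinct sums: A + B = {4, 7, 8, 11, 14, 15, 16, 18, 19}
|A + B| = 9

A + B = {4, 7, 8, 11, 14, 15, 16, 18, 19}


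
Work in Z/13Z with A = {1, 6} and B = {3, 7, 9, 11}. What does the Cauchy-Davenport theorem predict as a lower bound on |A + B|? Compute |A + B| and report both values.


Cauchy-Davenport: |A + B| ≥ min(p, |A| + |B| - 1) for A, B nonempty in Z/pZ.
|A| = 2, |B| = 4, p = 13.
CD lower bound = min(13, 2 + 4 - 1) = min(13, 5) = 5.
Compute A + B mod 13 directly:
a = 1: 1+3=4, 1+7=8, 1+9=10, 1+11=12
a = 6: 6+3=9, 6+7=0, 6+9=2, 6+11=4
A + B = {0, 2, 4, 8, 9, 10, 12}, so |A + B| = 7.
Verify: 7 ≥ 5? Yes ✓.

CD lower bound = 5, actual |A + B| = 7.


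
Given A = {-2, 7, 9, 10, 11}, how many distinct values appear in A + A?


A + A = {a + a' : a, a' ∈ A}; |A| = 5.
General bounds: 2|A| - 1 ≤ |A + A| ≤ |A|(|A|+1)/2, i.e. 9 ≤ |A + A| ≤ 15.
Lower bound 2|A|-1 is attained iff A is an arithmetic progression.
Enumerate sums a + a' for a ≤ a' (symmetric, so this suffices):
a = -2: -2+-2=-4, -2+7=5, -2+9=7, -2+10=8, -2+11=9
a = 7: 7+7=14, 7+9=16, 7+10=17, 7+11=18
a = 9: 9+9=18, 9+10=19, 9+11=20
a = 10: 10+10=20, 10+11=21
a = 11: 11+11=22
Distinct sums: {-4, 5, 7, 8, 9, 14, 16, 17, 18, 19, 20, 21, 22}
|A + A| = 13

|A + A| = 13


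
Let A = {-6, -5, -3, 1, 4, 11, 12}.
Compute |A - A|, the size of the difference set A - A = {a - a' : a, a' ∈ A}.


A - A = {a - a' : a, a' ∈ A}; |A| = 7.
Bounds: 2|A|-1 ≤ |A - A| ≤ |A|² - |A| + 1, i.e. 13 ≤ |A - A| ≤ 43.
Note: 0 ∈ A - A always (from a - a). The set is symmetric: if d ∈ A - A then -d ∈ A - A.
Enumerate nonzero differences d = a - a' with a > a' (then include -d):
Positive differences: {1, 2, 3, 4, 6, 7, 8, 9, 10, 11, 14, 15, 16, 17, 18}
Full difference set: {0} ∪ (positive diffs) ∪ (negative diffs).
|A - A| = 1 + 2·15 = 31 (matches direct enumeration: 31).

|A - A| = 31


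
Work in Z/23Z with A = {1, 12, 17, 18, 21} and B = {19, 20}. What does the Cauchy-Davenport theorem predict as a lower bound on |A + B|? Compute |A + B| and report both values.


Cauchy-Davenport: |A + B| ≥ min(p, |A| + |B| - 1) for A, B nonempty in Z/pZ.
|A| = 5, |B| = 2, p = 23.
CD lower bound = min(23, 5 + 2 - 1) = min(23, 6) = 6.
Compute A + B mod 23 directly:
a = 1: 1+19=20, 1+20=21
a = 12: 12+19=8, 12+20=9
a = 17: 17+19=13, 17+20=14
a = 18: 18+19=14, 18+20=15
a = 21: 21+19=17, 21+20=18
A + B = {8, 9, 13, 14, 15, 17, 18, 20, 21}, so |A + B| = 9.
Verify: 9 ≥ 6? Yes ✓.

CD lower bound = 6, actual |A + B| = 9.


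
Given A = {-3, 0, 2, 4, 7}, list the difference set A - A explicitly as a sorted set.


A - A = {a - a' : a, a' ∈ A}.
Compute a - a' for each ordered pair (a, a'):
a = -3: -3--3=0, -3-0=-3, -3-2=-5, -3-4=-7, -3-7=-10
a = 0: 0--3=3, 0-0=0, 0-2=-2, 0-4=-4, 0-7=-7
a = 2: 2--3=5, 2-0=2, 2-2=0, 2-4=-2, 2-7=-5
a = 4: 4--3=7, 4-0=4, 4-2=2, 4-4=0, 4-7=-3
a = 7: 7--3=10, 7-0=7, 7-2=5, 7-4=3, 7-7=0
Collecting distinct values (and noting 0 appears from a-a):
A - A = {-10, -7, -5, -4, -3, -2, 0, 2, 3, 4, 5, 7, 10}
|A - A| = 13

A - A = {-10, -7, -5, -4, -3, -2, 0, 2, 3, 4, 5, 7, 10}


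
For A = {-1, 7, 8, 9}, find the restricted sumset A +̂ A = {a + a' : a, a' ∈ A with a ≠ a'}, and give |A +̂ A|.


Restricted sumset: A +̂ A = {a + a' : a ∈ A, a' ∈ A, a ≠ a'}.
Equivalently, take A + A and drop any sum 2a that is achievable ONLY as a + a for a ∈ A (i.e. sums representable only with equal summands).
Enumerate pairs (a, a') with a < a' (symmetric, so each unordered pair gives one sum; this covers all a ≠ a'):
  -1 + 7 = 6
  -1 + 8 = 7
  -1 + 9 = 8
  7 + 8 = 15
  7 + 9 = 16
  8 + 9 = 17
Collected distinct sums: {6, 7, 8, 15, 16, 17}
|A +̂ A| = 6
(Reference bound: |A +̂ A| ≥ 2|A| - 3 for |A| ≥ 2, with |A| = 4 giving ≥ 5.)

|A +̂ A| = 6


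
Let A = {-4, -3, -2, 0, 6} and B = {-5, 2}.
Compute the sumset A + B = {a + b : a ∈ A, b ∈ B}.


A + B = {a + b : a ∈ A, b ∈ B}.
Enumerate all |A|·|B| = 5·2 = 10 pairs (a, b) and collect distinct sums.
a = -4: -4+-5=-9, -4+2=-2
a = -3: -3+-5=-8, -3+2=-1
a = -2: -2+-5=-7, -2+2=0
a = 0: 0+-5=-5, 0+2=2
a = 6: 6+-5=1, 6+2=8
Collecting distinct sums: A + B = {-9, -8, -7, -5, -2, -1, 0, 1, 2, 8}
|A + B| = 10

A + B = {-9, -8, -7, -5, -2, -1, 0, 1, 2, 8}


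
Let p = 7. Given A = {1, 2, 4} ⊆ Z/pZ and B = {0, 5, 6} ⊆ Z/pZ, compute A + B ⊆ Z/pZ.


Work in Z/7Z: reduce every sum a + b modulo 7.
Enumerate all 9 pairs:
a = 1: 1+0=1, 1+5=6, 1+6=0
a = 2: 2+0=2, 2+5=0, 2+6=1
a = 4: 4+0=4, 4+5=2, 4+6=3
Distinct residues collected: {0, 1, 2, 3, 4, 6}
|A + B| = 6 (out of 7 total residues).

A + B = {0, 1, 2, 3, 4, 6}


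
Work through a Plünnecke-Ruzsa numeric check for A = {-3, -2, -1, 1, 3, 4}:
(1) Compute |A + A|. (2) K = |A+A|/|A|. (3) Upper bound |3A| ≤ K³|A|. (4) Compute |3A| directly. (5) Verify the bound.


|A| = 6.
Step 1: Compute A + A by enumerating all 36 pairs.
A + A = {-6, -5, -4, -3, -2, -1, 0, 1, 2, 3, 4, 5, 6, 7, 8}, so |A + A| = 15.
Step 2: Doubling constant K = |A + A|/|A| = 15/6 = 15/6 ≈ 2.5000.
Step 3: Plünnecke-Ruzsa gives |3A| ≤ K³·|A| = (2.5000)³ · 6 ≈ 93.7500.
Step 4: Compute 3A = A + A + A directly by enumerating all triples (a,b,c) ∈ A³; |3A| = 22.
Step 5: Check 22 ≤ 93.7500? Yes ✓.

K = 15/6, Plünnecke-Ruzsa bound K³|A| ≈ 93.7500, |3A| = 22, inequality holds.


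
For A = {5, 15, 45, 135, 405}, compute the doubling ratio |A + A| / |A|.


|A| = 5.
Compute A + A by enumerating all 25 pairs.
A + A = {10, 20, 30, 50, 60, 90, 140, 150, 180, 270, 410, 420, 450, 540, 810}, so |A + A| = 15.
K = |A + A| / |A| = 15/5 = 3/1 ≈ 3.0000.
Reference: AP of size 5 gives K = 9/5 ≈ 1.8000; a fully generic set of size 5 gives K ≈ 3.0000.

|A| = 5, |A + A| = 15, K = 15/5 = 3/1.


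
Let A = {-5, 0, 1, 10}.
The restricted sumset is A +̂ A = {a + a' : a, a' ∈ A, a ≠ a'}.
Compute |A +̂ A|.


Restricted sumset: A +̂ A = {a + a' : a ∈ A, a' ∈ A, a ≠ a'}.
Equivalently, take A + A and drop any sum 2a that is achievable ONLY as a + a for a ∈ A (i.e. sums representable only with equal summands).
Enumerate pairs (a, a') with a < a' (symmetric, so each unordered pair gives one sum; this covers all a ≠ a'):
  -5 + 0 = -5
  -5 + 1 = -4
  -5 + 10 = 5
  0 + 1 = 1
  0 + 10 = 10
  1 + 10 = 11
Collected distinct sums: {-5, -4, 1, 5, 10, 11}
|A +̂ A| = 6
(Reference bound: |A +̂ A| ≥ 2|A| - 3 for |A| ≥ 2, with |A| = 4 giving ≥ 5.)

|A +̂ A| = 6
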